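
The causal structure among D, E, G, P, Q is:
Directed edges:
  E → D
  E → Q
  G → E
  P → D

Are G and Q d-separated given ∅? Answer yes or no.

No — G and Q are d-connected given ∅.

Bayes-Ball from G | ∅ reaches {D,E,Q}.
Q ∈ reach(G|∅) ⇒ G ⊥̸ Q | ∅.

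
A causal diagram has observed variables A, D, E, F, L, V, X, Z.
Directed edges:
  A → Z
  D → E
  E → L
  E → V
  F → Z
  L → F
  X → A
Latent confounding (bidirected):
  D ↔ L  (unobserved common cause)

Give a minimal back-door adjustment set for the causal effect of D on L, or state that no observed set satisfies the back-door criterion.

desc(D)\{D}={E,F,L,V,Z}; candidates ⊆ {A,X}.
D↔L: latent back-door arc(s) into D.
size 0: {}; under {} D still reaches {F,L,Z} ∋ L.
size 1: {A}, {X}; under {A} D still reaches {F,L,Z} ∋ L.
size 2: {A,X}; under {A,X} D still reaches {F,L,Z} ∋ L.
D↔L cannot be blocked by any observed set — no back-door set.

D→L: no observed back-door set.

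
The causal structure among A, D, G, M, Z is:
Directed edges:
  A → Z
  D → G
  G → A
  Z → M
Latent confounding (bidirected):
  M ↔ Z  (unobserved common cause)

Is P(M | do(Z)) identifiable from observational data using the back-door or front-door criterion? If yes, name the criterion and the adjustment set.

P(M|do(Z)): not identifiable (no BD/FD set).

desc(Z)\{Z}={M}; candidates ⊆ {A,D,G}.
Z↔M: latent back-door arc(s) into Z.
size 0: {}; under {} Z still reaches {A,D,G,M} ∋ M.
size 1: {A}, {D}, {G}; under {A} Z still reaches {M} ∋ M.
size 2: {A,D}, {A,G}, {D,G}; under {A,D} Z still reaches {M} ∋ M.
Z↔M cannot be blocked by any observed set — no back-door set.
No mediator lies on a directed Z→…→M path.
Neither criterion identifies P(M|do(Z)) in this graph.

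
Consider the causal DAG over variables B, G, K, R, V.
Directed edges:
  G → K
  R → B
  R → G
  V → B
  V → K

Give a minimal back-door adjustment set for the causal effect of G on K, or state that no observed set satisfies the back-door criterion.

desc(G)\{G}={K}; candidates ⊆ {B,R,V}.
∅: G⊥K given ∅ in G with G→· removed — back-door holds.

G→K: minimal back-door set ∅.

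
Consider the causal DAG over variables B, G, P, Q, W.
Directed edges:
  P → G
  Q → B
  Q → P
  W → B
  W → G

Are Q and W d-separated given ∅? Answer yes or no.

Yes — Q ⊥ W | ∅.

Bayes-Ball from Q | ∅ reaches {B,G,P}.
W ∉ reach(Q|∅) ⇒ Q ⊥ W | ∅.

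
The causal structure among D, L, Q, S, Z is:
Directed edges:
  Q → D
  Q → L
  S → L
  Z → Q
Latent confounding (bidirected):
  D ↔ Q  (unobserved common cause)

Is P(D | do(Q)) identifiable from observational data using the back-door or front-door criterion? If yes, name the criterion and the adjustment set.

desc(Q)\{Q}={D,L}; candidates ⊆ {S,Z}.
Q↔D: latent back-door arc(s) into Q.
size 0: {}; under {} Q still reaches {D,Z} ∋ D.
size 1: {S}, {Z}; under {S} Q still reaches {D,Z} ∋ D.
size 2: {S,Z}; under {S,Z} Q still reaches {D} ∋ D.
Q↔D cannot be blocked by any observed set — no back-door set.
No mediator lies on a directed Q→…→D path.
Neither criterion identifies P(D|do(Q)) in this graph.

P(D|do(Q)): not identifiable (no BD/FD set).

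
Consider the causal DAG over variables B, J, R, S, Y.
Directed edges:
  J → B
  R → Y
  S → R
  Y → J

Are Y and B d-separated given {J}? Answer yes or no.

Yes — Y ⊥ B | {J}.

Bayes-Ball from Y | {J} reaches {R,S}.
B ∉ reach(Y|{J}) ⇒ Y ⊥ B | {J}.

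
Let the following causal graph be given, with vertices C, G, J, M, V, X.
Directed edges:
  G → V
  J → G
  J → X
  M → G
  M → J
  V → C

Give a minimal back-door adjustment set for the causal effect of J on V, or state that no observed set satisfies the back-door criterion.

J→V: minimal back-door set {M}.

desc(J)\{J}={C,G,V,X}; candidates ⊆ {M}.
size 0: {}; under {} J still reaches {C,G,M,V} ∋ V.
{M}: J⊥V given {M} in G with J→· removed — back-door holds.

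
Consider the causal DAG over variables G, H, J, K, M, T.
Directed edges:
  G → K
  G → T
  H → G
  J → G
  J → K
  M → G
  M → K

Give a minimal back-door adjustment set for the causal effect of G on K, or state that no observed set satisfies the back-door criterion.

G→K: minimal back-door set {J, M}.

desc(G)\{G}={K,T}; candidates ⊆ {H,J,M}.
size 0: {}; under {} G still reaches {H,J,K,M} ∋ K.
size 1: {H}, {J}, {M}; under {H} G still reaches {J,K,M} ∋ K.
{J,M}: G⊥K given {J,M} in G with G→· removed — back-door holds.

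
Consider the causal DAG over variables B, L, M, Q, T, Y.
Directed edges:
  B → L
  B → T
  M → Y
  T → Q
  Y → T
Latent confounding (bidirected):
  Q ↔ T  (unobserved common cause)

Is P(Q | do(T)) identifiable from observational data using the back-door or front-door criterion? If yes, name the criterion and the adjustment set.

P(Q|do(T)): not identifiable (no BD/FD set).

desc(T)\{T}={Q}; candidates ⊆ {B,L,M,Y}.
T↔Q: latent back-door arc(s) into T.
size 0: {}; under {} T still reaches {B,L,M,Q,Y} ∋ Q.
size 1: {B}, {L}, {M} …(+1); under {B} T still reaches {M,Q,Y} ∋ Q.
size 2: {B,L}, {B,M}, {B,Y} …(+3); under {B,L} T still reaches {M,Q,Y} ∋ Q.
T↔Q cannot be blocked by any observed set — no back-door set.
No mediator lies on a directed T→…→Q path.
Neither criterion identifies P(Q|do(T)) in this graph.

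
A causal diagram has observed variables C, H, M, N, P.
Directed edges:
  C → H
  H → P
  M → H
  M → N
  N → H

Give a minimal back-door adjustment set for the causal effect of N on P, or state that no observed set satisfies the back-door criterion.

N→P: minimal back-door set {M}.

desc(N)\{N}={H,P}; candidates ⊆ {C,M}.
size 0: {}; under {} N still reaches {H,M,P} ∋ P.
{M}: N⊥P given {M} in G with N→· removed — back-door holds.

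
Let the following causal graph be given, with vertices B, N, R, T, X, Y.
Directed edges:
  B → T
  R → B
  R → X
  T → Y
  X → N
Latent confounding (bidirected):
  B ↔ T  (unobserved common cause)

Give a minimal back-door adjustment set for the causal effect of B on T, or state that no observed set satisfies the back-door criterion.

B→T: no observed back-door set.

desc(B)\{B}={T,Y}; candidates ⊆ {N,R,X}.
B↔T: latent back-door arc(s) into B.
size 0: {}; under {} B still reaches {N,R,T,X,Y} ∋ T.
size 1: {N}, {R}, {X}; under {N} B still reaches {R,T,X,Y} ∋ T.
size 2: {N,R}, {N,X}, {R,X}; under {N,R} B still reaches {T,Y} ∋ T.
B↔T cannot be blocked by any observed set — no back-door set.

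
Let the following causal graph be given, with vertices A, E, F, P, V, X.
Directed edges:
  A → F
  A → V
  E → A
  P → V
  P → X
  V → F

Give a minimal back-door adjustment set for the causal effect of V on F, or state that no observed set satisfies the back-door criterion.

V→F: minimal back-door set {A}.

desc(V)\{V}={F}; candidates ⊆ {A,E,P,X}.
size 0: {}; under {} V still reaches {A,E,F,P,X} ∋ F.
{A}: V⊥F given {A} in G with V→· removed — back-door holds.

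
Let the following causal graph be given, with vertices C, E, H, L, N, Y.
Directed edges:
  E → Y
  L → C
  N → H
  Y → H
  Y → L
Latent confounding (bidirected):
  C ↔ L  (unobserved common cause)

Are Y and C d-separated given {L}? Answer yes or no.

Bayes-Ball from Y | {L} reaches {C,E,H}.
C ∈ reach(Y|{L}) ⇒ Y ⊥̸ C | {L}.

No — Y and C are d-connected given {L}.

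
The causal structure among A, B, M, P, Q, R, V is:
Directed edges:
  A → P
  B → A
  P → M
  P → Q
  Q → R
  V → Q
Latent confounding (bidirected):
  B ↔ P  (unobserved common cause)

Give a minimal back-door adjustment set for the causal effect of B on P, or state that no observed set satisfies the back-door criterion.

B→P: no observed back-door set.

desc(B)\{B}={A,M,P,Q,R}; candidates ⊆ {V}.
B↔P: latent back-door arc(s) into B.
size 0: {}; under {} B still reaches {M,P,Q,R} ∋ P.
size 1: {V}; under {V} B still reaches {M,P,Q,R} ∋ P.
B↔P cannot be blocked by any observed set — no back-door set.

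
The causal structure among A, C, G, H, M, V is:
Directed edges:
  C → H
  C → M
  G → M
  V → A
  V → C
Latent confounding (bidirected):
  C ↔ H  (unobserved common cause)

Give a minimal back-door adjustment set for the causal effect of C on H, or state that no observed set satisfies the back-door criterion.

desc(C)\{C}={H,M}; candidates ⊆ {A,G,V}.
C↔H: latent back-door arc(s) into C.
size 0: {}; under {} C still reaches {A,H,V} ∋ H.
size 1: {A}, {G}, {V}; under {A} C still reaches {H,V} ∋ H.
size 2: {A,G}, {A,V}, {G,V}; under {A,G} C still reaches {H,V} ∋ H.
C↔H cannot be blocked by any observed set — no back-door set.

C→H: no observed back-door set.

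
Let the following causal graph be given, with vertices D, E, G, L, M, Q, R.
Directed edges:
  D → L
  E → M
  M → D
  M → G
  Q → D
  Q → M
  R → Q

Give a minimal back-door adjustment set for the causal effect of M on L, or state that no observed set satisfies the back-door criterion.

M→L: minimal back-door set {Q}.

desc(M)\{M}={D,G,L}; candidates ⊆ {E,Q,R}.
size 0: {}; under {} M still reaches {D,E,L,Q,R} ∋ L.
{Q}: M⊥L given {Q} in G with M→· removed — back-door holds.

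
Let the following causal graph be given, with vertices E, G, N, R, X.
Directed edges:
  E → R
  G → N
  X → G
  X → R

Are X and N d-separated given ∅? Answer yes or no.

No — X and N are d-connected given ∅.

Bayes-Ball from X | ∅ reaches {G,N,R}.
N ∈ reach(X|∅) ⇒ X ⊥̸ N | ∅.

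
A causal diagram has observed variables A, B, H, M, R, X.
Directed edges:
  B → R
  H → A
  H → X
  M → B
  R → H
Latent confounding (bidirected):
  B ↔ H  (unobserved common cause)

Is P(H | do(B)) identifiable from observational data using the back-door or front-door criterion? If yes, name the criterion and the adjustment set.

desc(B)\{B}={A,H,R,X}; candidates ⊆ {M}.
B↔H: latent back-door arc(s) into B.
size 0: {}; under {} B still reaches {A,H,M,X} ∋ H.
size 1: {M}; under {M} B still reaches {A,H,X} ∋ H.
B↔H cannot be blocked by any observed set — no back-door set.
{R}: (i) intercepts every directed B→H path; (ii) no back-door B→{R}; (iii) {B} blocks every back-door {R}→H. Front-door holds.
P(H|do(B)) = Σ_{R} P(R|B) Σ_{B'} P(H|R,B')P(B').

P(H|do(B)): frontdoor, adjust for {R}.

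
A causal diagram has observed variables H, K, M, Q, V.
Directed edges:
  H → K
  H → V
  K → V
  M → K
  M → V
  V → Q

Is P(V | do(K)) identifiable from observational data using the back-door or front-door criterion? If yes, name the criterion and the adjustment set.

P(V|do(K)): backdoor, adjust for {H, M}.

desc(K)\{K}={Q,V}; candidates ⊆ {H,M}.
size 0: {}; under {} K still reaches {H,M,Q,V} ∋ V.
size 1: {H}, {M}; under {H} K still reaches {M,Q,V} ∋ V.
{H,M}: K⊥V given {H,M} in G with K→· removed — back-door holds.
P(V|do(K)) = Σ_{H,M} P(V|K,H,M)·P(H,M).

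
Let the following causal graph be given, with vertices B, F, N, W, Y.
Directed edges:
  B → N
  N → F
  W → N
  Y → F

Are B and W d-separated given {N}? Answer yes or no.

No — B and W are d-connected given {N}.

Bayes-Ball from B | {N} reaches {W}.
W ∈ reach(B|{N}) ⇒ B ⊥̸ W | {N}.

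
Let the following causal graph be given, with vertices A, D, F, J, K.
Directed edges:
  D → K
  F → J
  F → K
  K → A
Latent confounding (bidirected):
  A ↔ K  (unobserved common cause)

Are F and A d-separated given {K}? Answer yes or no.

No — F and A are d-connected given {K}.

Bayes-Ball from F | {K} reaches {A,D,J}.
A ∈ reach(F|{K}) ⇒ F ⊥̸ A | {K}.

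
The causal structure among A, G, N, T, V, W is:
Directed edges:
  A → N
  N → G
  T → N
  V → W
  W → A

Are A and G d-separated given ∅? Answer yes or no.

Bayes-Ball from A | ∅ reaches {G,N,V,W}.
G ∈ reach(A|∅) ⇒ A ⊥̸ G | ∅.

No — A and G are d-connected given ∅.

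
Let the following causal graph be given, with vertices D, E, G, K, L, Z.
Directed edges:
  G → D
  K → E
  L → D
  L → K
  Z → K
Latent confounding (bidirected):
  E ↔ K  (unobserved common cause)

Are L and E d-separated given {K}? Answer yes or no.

Bayes-Ball from L | {K} reaches {D,E,Z}.
E ∈ reach(L|{K}) ⇒ L ⊥̸ E | {K}.

No — L and E are d-connected given {K}.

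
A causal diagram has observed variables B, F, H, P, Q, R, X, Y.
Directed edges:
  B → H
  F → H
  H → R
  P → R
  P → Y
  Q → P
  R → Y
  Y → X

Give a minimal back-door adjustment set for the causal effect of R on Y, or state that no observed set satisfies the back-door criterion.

R→Y: minimal back-door set {P}.

desc(R)\{R}={X,Y}; candidates ⊆ {B,F,H,P,Q}.
size 0: {}; under {} R still reaches {B,F,H,P,Q,X,Y} ∋ Y.
{P}: R⊥Y given {P} in G with R→· removed — back-door holds.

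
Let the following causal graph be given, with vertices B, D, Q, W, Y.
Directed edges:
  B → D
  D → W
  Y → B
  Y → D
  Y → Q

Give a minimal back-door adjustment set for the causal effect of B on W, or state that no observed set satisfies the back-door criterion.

desc(B)\{B}={D,W}; candidates ⊆ {Q,Y}.
size 0: {}; under {} B still reaches {D,Q,W,Y} ∋ W.
{Y}: B⊥W given {Y} in G with B→· removed — back-door holds.

B→W: minimal back-door set {Y}.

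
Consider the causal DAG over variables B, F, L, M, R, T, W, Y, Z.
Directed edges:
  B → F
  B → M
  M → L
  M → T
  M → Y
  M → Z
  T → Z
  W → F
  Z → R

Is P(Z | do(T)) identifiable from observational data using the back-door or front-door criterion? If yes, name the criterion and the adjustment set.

desc(T)\{T}={R,Z}; candidates ⊆ {B,F,L,M,W,Y}.
size 0: {}; under {} T still reaches {B,F,L,M,R,Y,Z} ∋ Z.
{M}: T⊥Z given {M} in G with T→· removed — back-door holds.
P(Z|do(T)) = Σ_{M} P(Z|T,M)·P(M).

P(Z|do(T)): backdoor, adjust for {M}.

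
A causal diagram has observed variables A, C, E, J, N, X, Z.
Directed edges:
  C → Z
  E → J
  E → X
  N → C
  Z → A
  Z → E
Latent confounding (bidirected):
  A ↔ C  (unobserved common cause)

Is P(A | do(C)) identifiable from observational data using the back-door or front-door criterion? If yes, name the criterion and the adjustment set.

desc(C)\{C}={A,E,J,X,Z}; candidates ⊆ {N}.
C↔A: latent back-door arc(s) into C.
size 0: {}; under {} C still reaches {A,N} ∋ A.
size 1: {N}; under {N} C still reaches {A} ∋ A.
C↔A cannot be blocked by any observed set — no back-door set.
{Z}: (i) intercepts every directed C→A path; (ii) no back-door C→{Z}; (iii) {C} blocks every back-door {Z}→A. Front-door holds.
P(A|do(C)) = Σ_{Z} P(Z|C) Σ_{C'} P(A|Z,C')P(C').

P(A|do(C)): frontdoor, adjust for {Z}.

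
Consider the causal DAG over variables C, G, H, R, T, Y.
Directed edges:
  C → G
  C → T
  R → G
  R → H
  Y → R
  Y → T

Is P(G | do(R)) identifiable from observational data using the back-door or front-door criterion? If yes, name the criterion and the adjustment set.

P(G|do(R)): backdoor, adjust for ∅.

desc(R)\{R}={G,H}; candidates ⊆ {C,T,Y}.
∅: R⊥G given ∅ in G with R→· removed — back-door holds.
P(G|do(R)) = P(G|R) — no adjustment needed.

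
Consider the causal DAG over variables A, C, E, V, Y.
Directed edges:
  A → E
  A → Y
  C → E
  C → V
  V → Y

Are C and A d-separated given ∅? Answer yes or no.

Yes — C ⊥ A | ∅.

Bayes-Ball from C | ∅ reaches {E,V,Y}.
A ∉ reach(C|∅) ⇒ C ⊥ A | ∅.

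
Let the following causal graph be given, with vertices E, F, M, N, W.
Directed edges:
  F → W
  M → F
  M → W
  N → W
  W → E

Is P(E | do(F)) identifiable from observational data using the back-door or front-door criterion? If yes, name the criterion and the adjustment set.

P(E|do(F)): backdoor, adjust for {M}.

desc(F)\{F}={E,W}; candidates ⊆ {M,N}.
size 0: {}; under {} F still reaches {E,M,W} ∋ E.
{M}: F⊥E given {M} in G with F→· removed — back-door holds.
P(E|do(F)) = Σ_{M} P(E|F,M)·P(M).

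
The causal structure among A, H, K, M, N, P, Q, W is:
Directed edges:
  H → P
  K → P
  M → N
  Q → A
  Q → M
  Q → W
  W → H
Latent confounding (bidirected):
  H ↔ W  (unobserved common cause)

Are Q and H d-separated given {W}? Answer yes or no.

No — Q and H are d-connected given {W}.

Bayes-Ball from Q | {W} reaches {A,H,M,N,P}.
H ∈ reach(Q|{W}) ⇒ Q ⊥̸ H | {W}.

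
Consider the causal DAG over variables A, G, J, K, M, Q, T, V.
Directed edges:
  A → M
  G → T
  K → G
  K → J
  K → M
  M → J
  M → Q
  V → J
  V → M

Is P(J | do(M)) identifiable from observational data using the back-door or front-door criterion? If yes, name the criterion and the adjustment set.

desc(M)\{M}={J,Q}; candidates ⊆ {A,G,K,T,V}.
size 0: {}; under {} M still reaches {A,G,J,K,T,V} ∋ J.
size 1: {A}, {G}, {K} …(+2); under {A} M still reaches {G,J,K,T,V} ∋ J.
{K,V}: M⊥J given {K,V} in G with M→· removed — back-door holds.
P(J|do(M)) = Σ_{K,V} P(J|M,K,V)·P(K,V).

P(J|do(M)): backdoor, adjust for {K, V}.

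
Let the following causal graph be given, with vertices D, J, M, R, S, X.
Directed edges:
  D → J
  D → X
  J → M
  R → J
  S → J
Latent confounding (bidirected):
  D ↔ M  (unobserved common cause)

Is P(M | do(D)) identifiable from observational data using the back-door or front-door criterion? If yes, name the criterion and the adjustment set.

desc(D)\{D}={J,M,X}; candidates ⊆ {R,S}.
D↔M: latent back-door arc(s) into D.
size 0: {}; under {} D still reaches {M} ∋ M.
size 1: {R}, {S}; under {R} D still reaches {M} ∋ M.
size 2: {R,S}; under {R,S} D still reaches {M} ∋ M.
D↔M cannot be blocked by any observed set — no back-door set.
{J}: (i) intercepts every directed D→M path; (ii) no back-door D→{J}; (iii) {D} blocks every back-door {J}→M. Front-door holds.
P(M|do(D)) = Σ_{J} P(J|D) Σ_{D'} P(M|J,D')P(D').

P(M|do(D)): frontdoor, adjust for {J}.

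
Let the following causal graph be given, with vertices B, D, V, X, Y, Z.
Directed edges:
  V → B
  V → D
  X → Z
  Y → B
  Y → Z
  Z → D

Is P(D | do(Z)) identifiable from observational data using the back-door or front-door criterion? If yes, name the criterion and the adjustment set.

P(D|do(Z)): backdoor, adjust for ∅.

desc(Z)\{Z}={D}; candidates ⊆ {B,V,X,Y}.
∅: Z⊥D given ∅ in G with Z→· removed — back-door holds.
P(D|do(Z)) = P(D|Z) — no adjustment needed.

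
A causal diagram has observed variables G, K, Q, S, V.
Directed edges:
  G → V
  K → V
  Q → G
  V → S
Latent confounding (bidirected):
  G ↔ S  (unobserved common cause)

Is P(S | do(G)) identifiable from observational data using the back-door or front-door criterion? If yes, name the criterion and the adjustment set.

P(S|do(G)): frontdoor, adjust for {V}.

desc(G)\{G}={S,V}; candidates ⊆ {K,Q}.
G↔S: latent back-door arc(s) into G.
size 0: {}; under {} G still reaches {Q,S} ∋ S.
size 1: {K}, {Q}; under {K} G still reaches {Q,S} ∋ S.
size 2: {K,Q}; under {K,Q} G still reaches {S} ∋ S.
G↔S cannot be blocked by any observed set — no back-door set.
{V}: (i) intercepts every directed G→S path; (ii) no back-door G→{V}; (iii) {G} blocks every back-door {V}→S. Front-door holds.
P(S|do(G)) = Σ_{V} P(V|G) Σ_{G'} P(S|V,G')P(G').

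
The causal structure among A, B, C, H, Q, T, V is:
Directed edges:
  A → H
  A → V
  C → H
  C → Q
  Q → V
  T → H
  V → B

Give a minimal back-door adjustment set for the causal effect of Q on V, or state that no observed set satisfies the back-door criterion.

Q→V: minimal back-door set ∅.

desc(Q)\{Q}={B,V}; candidates ⊆ {A,C,H,T}.
∅: Q⊥V given ∅ in G with Q→· removed — back-door holds.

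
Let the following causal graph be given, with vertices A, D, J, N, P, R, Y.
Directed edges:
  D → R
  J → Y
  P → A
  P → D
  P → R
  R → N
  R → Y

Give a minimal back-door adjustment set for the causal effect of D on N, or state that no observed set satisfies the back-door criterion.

D→N: minimal back-door set {P}.

desc(D)\{D}={N,R,Y}; candidates ⊆ {A,J,P}.
size 0: {}; under {} D still reaches {A,N,P,R,Y} ∋ N.
{P}: D⊥N given {P} in G with D→· removed — back-door holds.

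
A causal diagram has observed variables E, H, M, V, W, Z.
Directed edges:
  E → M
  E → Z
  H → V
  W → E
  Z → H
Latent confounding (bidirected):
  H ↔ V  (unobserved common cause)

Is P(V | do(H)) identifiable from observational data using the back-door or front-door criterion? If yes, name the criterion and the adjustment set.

P(V|do(H)): not identifiable (no BD/FD set).

desc(H)\{H}={V}; candidates ⊆ {E,M,W,Z}.
H↔V: latent back-door arc(s) into H.
size 0: {}; under {} H still reaches {E,M,V,W,Z} ∋ V.
size 1: {E}, {M}, {W} …(+1); under {E} H still reaches {V,Z} ∋ V.
size 2: {E,M}, {E,W}, {E,Z} …(+3); under {E,M} H still reaches {V,Z} ∋ V.
H↔V cannot be blocked by any observed set — no back-door set.
No mediator lies on a directed H→…→V path.
Neither criterion identifies P(V|do(H)) in this graph.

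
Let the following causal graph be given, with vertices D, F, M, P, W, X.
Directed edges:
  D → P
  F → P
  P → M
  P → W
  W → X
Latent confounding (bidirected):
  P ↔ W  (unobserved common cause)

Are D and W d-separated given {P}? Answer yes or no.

No — D and W are d-connected given {P}.

Bayes-Ball from D | {P} reaches {F,W,X}.
W ∈ reach(D|{P}) ⇒ D ⊥̸ W | {P}.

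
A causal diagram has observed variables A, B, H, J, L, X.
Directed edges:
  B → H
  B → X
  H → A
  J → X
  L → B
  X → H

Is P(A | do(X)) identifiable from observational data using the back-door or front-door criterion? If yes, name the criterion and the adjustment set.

desc(X)\{X}={A,H}; candidates ⊆ {B,J,L}.
size 0: {}; under {} X still reaches {A,B,H,J,L} ∋ A.
{B}: X⊥A given {B} in G with X→· removed — back-door holds.
P(A|do(X)) = Σ_{B} P(A|X,B)·P(B).

P(A|do(X)): backdoor, adjust for {B}.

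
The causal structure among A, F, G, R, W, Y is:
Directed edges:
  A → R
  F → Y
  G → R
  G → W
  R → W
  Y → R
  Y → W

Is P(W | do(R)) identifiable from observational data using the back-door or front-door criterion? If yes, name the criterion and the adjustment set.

P(W|do(R)): backdoor, adjust for {G, Y}.

desc(R)\{R}={W}; candidates ⊆ {A,F,G,Y}.
size 0: {}; under {} R still reaches {A,F,G,W,Y} ∋ W.
size 1: {A}, {F}, {G} …(+1); under {A} R still reaches {F,G,W,Y} ∋ W.
{G,Y}: R⊥W given {G,Y} in G with R→· removed — back-door holds.
P(W|do(R)) = Σ_{G,Y} P(W|R,G,Y)·P(G,Y).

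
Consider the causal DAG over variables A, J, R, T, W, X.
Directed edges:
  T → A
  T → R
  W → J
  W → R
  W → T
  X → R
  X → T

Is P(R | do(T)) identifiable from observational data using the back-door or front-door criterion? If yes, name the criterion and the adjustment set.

desc(T)\{T}={A,R}; candidates ⊆ {J,W,X}.
size 0: {}; under {} T still reaches {J,R,W,X} ∋ R.
size 1: {J}, {W}, {X}; under {J} T still reaches {R,W,X} ∋ R.
{W,X}: T⊥R given {W,X} in G with T→· removed — back-door holds.
P(R|do(T)) = Σ_{W,X} P(R|T,W,X)·P(W,X).

P(R|do(T)): backdoor, adjust for {W, X}.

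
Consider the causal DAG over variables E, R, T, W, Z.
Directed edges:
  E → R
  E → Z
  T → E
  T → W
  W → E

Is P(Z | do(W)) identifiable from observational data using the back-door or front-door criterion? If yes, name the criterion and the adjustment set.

desc(W)\{W}={E,R,Z}; candidates ⊆ {T}.
size 0: {}; under {} W still reaches {E,R,T,Z} ∋ Z.
{T}: W⊥Z given {T} in G with W→· removed — back-door holds.
P(Z|do(W)) = Σ_{T} P(Z|W,T)·P(T).

P(Z|do(W)): backdoor, adjust for {T}.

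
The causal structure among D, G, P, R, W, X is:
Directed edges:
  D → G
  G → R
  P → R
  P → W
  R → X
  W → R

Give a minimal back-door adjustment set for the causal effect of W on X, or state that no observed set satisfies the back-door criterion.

W→X: minimal back-door set {P}.

desc(W)\{W}={R,X}; candidates ⊆ {D,G,P}.
size 0: {}; under {} W still reaches {P,R,X} ∋ X.
{P}: W⊥X given {P} in G with W→· removed — back-door holds.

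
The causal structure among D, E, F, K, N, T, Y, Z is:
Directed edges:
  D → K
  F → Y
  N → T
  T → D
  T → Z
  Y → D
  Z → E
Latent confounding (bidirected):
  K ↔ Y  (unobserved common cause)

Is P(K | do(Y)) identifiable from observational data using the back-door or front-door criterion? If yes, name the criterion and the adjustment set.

desc(Y)\{Y}={D,K}; candidates ⊆ {E,F,N,T,Z}.
Y↔K: latent back-door arc(s) into Y.
size 0: {}; under {} Y still reaches {F,K} ∋ K.
size 1: {E}, {F}, {N} …(+2); under {E} Y still reaches {F,K} ∋ K.
size 2: {E,F}, {E,N}, {E,T} …(+7); under {E,F} Y still reaches {K} ∋ K.
Y↔K cannot be blocked by any observed set — no back-door set.
{D}: (i) intercepts every directed Y→K path; (ii) no back-door Y→{D}; (iii) {Y} blocks every back-door {D}→K. Front-door holds.
P(K|do(Y)) = Σ_{D} P(D|Y) Σ_{Y'} P(K|D,Y')P(Y').

P(K|do(Y)): frontdoor, adjust for {D}.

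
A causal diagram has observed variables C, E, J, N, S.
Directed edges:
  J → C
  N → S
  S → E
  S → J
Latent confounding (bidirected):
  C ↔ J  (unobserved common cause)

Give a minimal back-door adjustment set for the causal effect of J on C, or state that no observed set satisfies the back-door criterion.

J→C: no observed back-door set.

desc(J)\{J}={C}; candidates ⊆ {E,N,S}.
J↔C: latent back-door arc(s) into J.
size 0: {}; under {} J still reaches {C,E,N,S} ∋ C.
size 1: {E}, {N}, {S}; under {E} J still reaches {C,N,S} ∋ C.
size 2: {E,N}, {E,S}, {N,S}; under {E,N} J still reaches {C,S} ∋ C.
J↔C cannot be blocked by any observed set — no back-door set.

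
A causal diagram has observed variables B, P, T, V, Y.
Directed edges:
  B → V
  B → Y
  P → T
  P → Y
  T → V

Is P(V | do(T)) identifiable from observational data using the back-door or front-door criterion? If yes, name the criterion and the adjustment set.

P(V|do(T)): backdoor, adjust for ∅.

desc(T)\{T}={V}; candidates ⊆ {B,P,Y}.
∅: T⊥V given ∅ in G with T→· removed — back-door holds.
P(V|do(T)) = P(V|T) — no adjustment needed.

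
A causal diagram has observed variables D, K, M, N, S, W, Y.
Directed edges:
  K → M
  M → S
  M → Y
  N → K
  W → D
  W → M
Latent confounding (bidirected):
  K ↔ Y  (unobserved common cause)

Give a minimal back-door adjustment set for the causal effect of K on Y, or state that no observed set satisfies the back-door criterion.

K→Y: no observed back-door set.

desc(K)\{K}={M,S,Y}; candidates ⊆ {D,N,W}.
K↔Y: latent back-door arc(s) into K.
size 0: {}; under {} K still reaches {N,Y} ∋ Y.
size 1: {D}, {N}, {W}; under {D} K still reaches {N,Y} ∋ Y.
size 2: {D,N}, {D,W}, {N,W}; under {D,N} K still reaches {Y} ∋ Y.
K↔Y cannot be blocked by any observed set — no back-door set.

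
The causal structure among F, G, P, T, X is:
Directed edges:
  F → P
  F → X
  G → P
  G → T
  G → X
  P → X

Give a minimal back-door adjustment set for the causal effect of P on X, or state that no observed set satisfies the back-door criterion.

P→X: minimal back-door set {F, G}.

desc(P)\{P}={X}; candidates ⊆ {F,G,T}.
size 0: {}; under {} P still reaches {F,G,T,X} ∋ X.
size 1: {F}, {G}, {T}; under {F} P still reaches {G,T,X} ∋ X.
{F,G}: P⊥X given {F,G} in G with P→· removed — back-door holds.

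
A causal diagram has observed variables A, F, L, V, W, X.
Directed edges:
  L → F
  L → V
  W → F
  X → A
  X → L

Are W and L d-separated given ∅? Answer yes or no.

Bayes-Ball from W | ∅ reaches {F}.
L ∉ reach(W|∅) ⇒ W ⊥ L | ∅.

Yes — W ⊥ L | ∅.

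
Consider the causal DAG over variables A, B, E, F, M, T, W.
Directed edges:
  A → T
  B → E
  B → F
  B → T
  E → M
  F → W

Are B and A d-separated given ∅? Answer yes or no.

Bayes-Ball from B | ∅ reaches {E,F,M,T,W}.
A ∉ reach(B|∅) ⇒ B ⊥ A | ∅.

Yes — B ⊥ A | ∅.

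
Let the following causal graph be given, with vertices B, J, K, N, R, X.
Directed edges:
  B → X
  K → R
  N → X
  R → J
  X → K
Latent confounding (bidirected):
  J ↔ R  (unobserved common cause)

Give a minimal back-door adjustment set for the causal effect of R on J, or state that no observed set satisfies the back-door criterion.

R→J: no observed back-door set.

desc(R)\{R}={J}; candidates ⊆ {B,K,N,X}.
R↔J: latent back-door arc(s) into R.
size 0: {}; under {} R still reaches {B,J,K,N,X} ∋ J.
size 1: {B}, {K}, {N} …(+1); under {B} R still reaches {J,K,N,X} ∋ J.
size 2: {B,K}, {B,N}, {B,X} …(+3); under {B,K} R still reaches {J} ∋ J.
R↔J cannot be blocked by any observed set — no back-door set.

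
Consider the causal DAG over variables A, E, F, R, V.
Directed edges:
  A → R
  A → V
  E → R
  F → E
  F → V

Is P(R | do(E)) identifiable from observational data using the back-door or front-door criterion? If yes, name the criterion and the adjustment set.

desc(E)\{E}={R}; candidates ⊆ {A,F,V}.
∅: E⊥R given ∅ in G with E→· removed — back-door holds.
P(R|do(E)) = P(R|E) — no adjustment needed.

P(R|do(E)): backdoor, adjust for ∅.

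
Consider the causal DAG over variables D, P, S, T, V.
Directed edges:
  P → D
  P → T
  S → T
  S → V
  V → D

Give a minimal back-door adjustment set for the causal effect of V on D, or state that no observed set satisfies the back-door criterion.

desc(V)\{V}={D}; candidates ⊆ {P,S,T}.
∅: V⊥D given ∅ in G with V→· removed — back-door holds.

V→D: minimal back-door set ∅.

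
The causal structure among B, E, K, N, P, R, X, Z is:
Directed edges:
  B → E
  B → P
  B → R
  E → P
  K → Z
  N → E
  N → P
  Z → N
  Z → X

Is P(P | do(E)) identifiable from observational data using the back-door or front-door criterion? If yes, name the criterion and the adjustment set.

desc(E)\{E}={P}; candidates ⊆ {B,K,N,R,X,Z}.
size 0: {}; under {} E still reaches {B,K,N,P,R,X,Z} ∋ P.
size 1: {B}, {K}, {N} …(+3); under {B} E still reaches {K,N,P,X,Z} ∋ P.
{B,N}: E⊥P given {B,N} in G with E→· removed — back-door holds.
P(P|do(E)) = Σ_{B,N} P(P|E,B,N)·P(B,N).

P(P|do(E)): backdoor, adjust for {B, N}.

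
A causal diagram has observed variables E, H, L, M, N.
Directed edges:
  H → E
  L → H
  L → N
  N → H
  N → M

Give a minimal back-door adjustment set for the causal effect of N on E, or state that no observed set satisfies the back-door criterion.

desc(N)\{N}={E,H,M}; candidates ⊆ {L}.
size 0: {}; under {} N still reaches {E,H,L} ∋ E.
{L}: N⊥E given {L} in G with N→· removed — back-door holds.

N→E: minimal back-door set {L}.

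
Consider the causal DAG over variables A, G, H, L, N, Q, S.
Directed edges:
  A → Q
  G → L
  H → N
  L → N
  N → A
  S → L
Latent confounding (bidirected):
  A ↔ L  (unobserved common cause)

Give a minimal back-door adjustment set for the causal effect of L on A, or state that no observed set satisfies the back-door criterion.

desc(L)\{L}={A,N,Q}; candidates ⊆ {G,H,S}.
L↔A: latent back-door arc(s) into L.
size 0: {}; under {} L still reaches {A,G,Q,S} ∋ A.
size 1: {G}, {H}, {S}; under {G} L still reaches {A,Q,S} ∋ A.
size 2: {G,H}, {G,S}, {H,S}; under {G,H} L still reaches {A,Q,S} ∋ A.
L↔A cannot be blocked by any observed set — no back-door set.

L→A: no observed back-door set.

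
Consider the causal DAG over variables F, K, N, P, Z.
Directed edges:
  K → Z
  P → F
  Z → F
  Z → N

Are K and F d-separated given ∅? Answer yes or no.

No — K and F are d-connected given ∅.

Bayes-Ball from K | ∅ reaches {F,N,Z}.
F ∈ reach(K|∅) ⇒ K ⊥̸ F | ∅.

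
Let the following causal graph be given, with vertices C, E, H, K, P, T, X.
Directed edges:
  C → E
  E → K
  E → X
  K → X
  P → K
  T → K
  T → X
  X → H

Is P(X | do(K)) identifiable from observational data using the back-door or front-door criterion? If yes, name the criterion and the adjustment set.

desc(K)\{K}={H,X}; candidates ⊆ {C,E,P,T}.
size 0: {}; under {} K still reaches {C,E,H,P,T,X} ∋ X.
size 1: {C}, {E}, {P} …(+1); under {C} K still reaches {E,H,P,T,X} ∋ X.
{E,T}: K⊥X given {E,T} in G with K→· removed — back-door holds.
P(X|do(K)) = Σ_{E,T} P(X|K,E,T)·P(E,T).

P(X|do(K)): backdoor, adjust for {E, T}.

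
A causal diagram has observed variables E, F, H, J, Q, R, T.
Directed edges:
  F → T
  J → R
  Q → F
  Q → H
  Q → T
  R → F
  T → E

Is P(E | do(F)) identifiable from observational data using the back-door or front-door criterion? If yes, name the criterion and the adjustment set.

desc(F)\{F}={E,T}; candidates ⊆ {H,J,Q,R}.
size 0: {}; under {} F still reaches {E,H,J,Q,R,T} ∋ E.
{Q}: F⊥E given {Q} in G with F→· removed — back-door holds.
P(E|do(F)) = Σ_{Q} P(E|F,Q)·P(Q).

P(E|do(F)): backdoor, adjust for {Q}.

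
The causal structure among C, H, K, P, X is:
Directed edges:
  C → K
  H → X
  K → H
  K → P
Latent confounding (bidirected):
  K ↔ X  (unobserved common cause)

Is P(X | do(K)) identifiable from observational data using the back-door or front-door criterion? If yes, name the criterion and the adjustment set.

desc(K)\{K}={H,P,X}; candidates ⊆ {C}.
K↔X: latent back-door arc(s) into K.
size 0: {}; under {} K still reaches {C,X} ∋ X.
size 1: {C}; under {C} K still reaches {X} ∋ X.
K↔X cannot be blocked by any observed set — no back-door set.
{H}: (i) intercepts every directed K→X path; (ii) no back-door K→{H}; (iii) {K} blocks every back-door {H}→X. Front-door holds.
P(X|do(K)) = Σ_{H} P(H|K) Σ_{K'} P(X|H,K')P(K').

P(X|do(K)): frontdoor, adjust for {H}.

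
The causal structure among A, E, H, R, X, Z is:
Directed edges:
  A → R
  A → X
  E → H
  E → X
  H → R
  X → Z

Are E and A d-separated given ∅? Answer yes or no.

Yes — E ⊥ A | ∅.

Bayes-Ball from E | ∅ reaches {H,R,X,Z}.
A ∉ reach(E|∅) ⇒ E ⊥ A | ∅.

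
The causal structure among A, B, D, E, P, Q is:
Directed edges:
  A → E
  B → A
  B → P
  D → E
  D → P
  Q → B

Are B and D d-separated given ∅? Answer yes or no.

Bayes-Ball from B | ∅ reaches {A,E,P,Q}.
D ∉ reach(B|∅) ⇒ B ⊥ D | ∅.

Yes — B ⊥ D | ∅.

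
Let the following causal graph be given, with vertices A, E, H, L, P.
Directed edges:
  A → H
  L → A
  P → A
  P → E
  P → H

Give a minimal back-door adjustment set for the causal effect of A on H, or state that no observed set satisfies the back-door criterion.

desc(A)\{A}={H}; candidates ⊆ {E,L,P}.
size 0: {}; under {} A still reaches {E,H,L,P} ∋ H.
{P}: A⊥H given {P} in G with A→· removed — back-door holds.

A→H: minimal back-door set {P}.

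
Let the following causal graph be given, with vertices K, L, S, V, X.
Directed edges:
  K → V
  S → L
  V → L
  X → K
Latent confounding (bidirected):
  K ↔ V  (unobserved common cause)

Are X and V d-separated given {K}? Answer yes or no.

Bayes-Ball from X | {K} reaches {L,V}.
V ∈ reach(X|{K}) ⇒ X ⊥̸ V | {K}.

No — X and V are d-connected given {K}.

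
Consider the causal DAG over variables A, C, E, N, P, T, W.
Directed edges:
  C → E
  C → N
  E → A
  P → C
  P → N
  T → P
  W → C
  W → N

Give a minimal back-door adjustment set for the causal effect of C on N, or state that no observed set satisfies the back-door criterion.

C→N: minimal back-door set {P, W}.

desc(C)\{C}={A,E,N}; candidates ⊆ {P,T,W}.
size 0: {}; under {} C still reaches {N,P,T,W} ∋ N.
size 1: {P}, {T}, {W}; under {P} C still reaches {N,W} ∋ N.
{P,W}: C⊥N given {P,W} in G with C→· removed — back-door holds.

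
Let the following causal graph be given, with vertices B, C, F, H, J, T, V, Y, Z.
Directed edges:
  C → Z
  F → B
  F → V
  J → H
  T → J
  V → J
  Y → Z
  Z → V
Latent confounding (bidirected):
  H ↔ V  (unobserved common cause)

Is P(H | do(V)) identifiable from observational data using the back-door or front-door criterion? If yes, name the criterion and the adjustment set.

desc(V)\{V}={H,J}; candidates ⊆ {B,C,F,T,Y,Z}.
V↔H: latent back-door arc(s) into V.
size 0: {}; under {} V still reaches {B,C,F,H,Y,Z} ∋ H.
size 1: {B}, {C}, {F} …(+3); under {B} V still reaches {C,F,H,Y,Z} ∋ H.
size 2: {B,C}, {B,F}, {B,T} …(+12); under {B,C} V still reaches {F,H,Y,Z} ∋ H.
V↔H cannot be blocked by any observed set — no back-door set.
{J}: (i) intercepts every directed V→H path; (ii) no back-door V→{J}; (iii) {V} blocks every back-door {J}→H. Front-door holds.
P(H|do(V)) = Σ_{J} P(J|V) Σ_{V'} P(H|J,V')P(V').

P(H|do(V)): frontdoor, adjust for {J}.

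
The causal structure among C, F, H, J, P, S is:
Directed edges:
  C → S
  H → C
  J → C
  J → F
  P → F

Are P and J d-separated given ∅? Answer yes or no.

Bayes-Ball from P | ∅ reaches {F}.
J ∉ reach(P|∅) ⇒ P ⊥ J | ∅.

Yes — P ⊥ J | ∅.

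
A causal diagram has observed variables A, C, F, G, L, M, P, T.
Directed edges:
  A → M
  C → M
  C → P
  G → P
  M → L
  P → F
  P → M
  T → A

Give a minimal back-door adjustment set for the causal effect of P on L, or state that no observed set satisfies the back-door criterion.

desc(P)\{P}={F,L,M}; candidates ⊆ {A,C,G,T}.
size 0: {}; under {} P still reaches {C,G,L,M} ∋ L.
{C}: P⊥L given {C} in G with P→· removed — back-door holds.

P→L: minimal back-door set {C}.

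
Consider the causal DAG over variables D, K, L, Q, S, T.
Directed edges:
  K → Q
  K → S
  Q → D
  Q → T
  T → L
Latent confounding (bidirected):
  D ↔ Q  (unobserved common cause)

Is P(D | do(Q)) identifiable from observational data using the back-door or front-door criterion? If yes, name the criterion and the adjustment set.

P(D|do(Q)): not identifiable (no BD/FD set).

desc(Q)\{Q}={D,L,T}; candidates ⊆ {K,S}.
Q↔D: latent back-door arc(s) into Q.
size 0: {}; under {} Q still reaches {D,K,S} ∋ D.
size 1: {K}, {S}; under {K} Q still reaches {D} ∋ D.
size 2: {K,S}; under {K,S} Q still reaches {D} ∋ D.
Q↔D cannot be blocked by any observed set — no back-door set.
No mediator lies on a directed Q→…→D path.
Neither criterion identifies P(D|do(Q)) in this graph.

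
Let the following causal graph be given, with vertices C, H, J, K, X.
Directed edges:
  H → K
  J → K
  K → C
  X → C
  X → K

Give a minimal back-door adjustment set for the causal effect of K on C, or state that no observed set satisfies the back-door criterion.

K→C: minimal back-door set {X}.

desc(K)\{K}={C}; candidates ⊆ {H,J,X}.
size 0: {}; under {} K still reaches {C,H,J,X} ∋ C.
{X}: K⊥C given {X} in G with K→· removed — back-door holds.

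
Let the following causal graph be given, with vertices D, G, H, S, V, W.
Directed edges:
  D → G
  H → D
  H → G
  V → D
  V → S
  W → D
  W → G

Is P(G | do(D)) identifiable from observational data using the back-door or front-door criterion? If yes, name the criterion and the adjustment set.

desc(D)\{D}={G}; candidates ⊆ {H,S,V,W}.
size 0: {}; under {} D still reaches {G,H,S,V,W} ∋ G.
size 1: {H}, {S}, {V} …(+1); under {H} D still reaches {G,S,V,W} ∋ G.
{H,W}: D⊥G given {H,W} in G with D→· removed — back-door holds.
P(G|do(D)) = Σ_{H,W} P(G|D,H,W)·P(H,W).

P(G|do(D)): backdoor, adjust for {H, W}.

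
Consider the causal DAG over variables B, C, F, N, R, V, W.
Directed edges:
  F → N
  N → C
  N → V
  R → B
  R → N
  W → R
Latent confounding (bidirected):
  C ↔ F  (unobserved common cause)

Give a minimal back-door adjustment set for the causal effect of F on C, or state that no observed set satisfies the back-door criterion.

F→C: no observed back-door set.

desc(F)\{F}={C,N,V}; candidates ⊆ {B,R,W}.
F↔C: latent back-door arc(s) into F.
size 0: {}; under {} F still reaches {C} ∋ C.
size 1: {B}, {R}, {W}; under {B} F still reaches {C} ∋ C.
size 2: {B,R}, {B,W}, {R,W}; under {B,R} F still reaches {C} ∋ C.
F↔C cannot be blocked by any observed set — no back-door set.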